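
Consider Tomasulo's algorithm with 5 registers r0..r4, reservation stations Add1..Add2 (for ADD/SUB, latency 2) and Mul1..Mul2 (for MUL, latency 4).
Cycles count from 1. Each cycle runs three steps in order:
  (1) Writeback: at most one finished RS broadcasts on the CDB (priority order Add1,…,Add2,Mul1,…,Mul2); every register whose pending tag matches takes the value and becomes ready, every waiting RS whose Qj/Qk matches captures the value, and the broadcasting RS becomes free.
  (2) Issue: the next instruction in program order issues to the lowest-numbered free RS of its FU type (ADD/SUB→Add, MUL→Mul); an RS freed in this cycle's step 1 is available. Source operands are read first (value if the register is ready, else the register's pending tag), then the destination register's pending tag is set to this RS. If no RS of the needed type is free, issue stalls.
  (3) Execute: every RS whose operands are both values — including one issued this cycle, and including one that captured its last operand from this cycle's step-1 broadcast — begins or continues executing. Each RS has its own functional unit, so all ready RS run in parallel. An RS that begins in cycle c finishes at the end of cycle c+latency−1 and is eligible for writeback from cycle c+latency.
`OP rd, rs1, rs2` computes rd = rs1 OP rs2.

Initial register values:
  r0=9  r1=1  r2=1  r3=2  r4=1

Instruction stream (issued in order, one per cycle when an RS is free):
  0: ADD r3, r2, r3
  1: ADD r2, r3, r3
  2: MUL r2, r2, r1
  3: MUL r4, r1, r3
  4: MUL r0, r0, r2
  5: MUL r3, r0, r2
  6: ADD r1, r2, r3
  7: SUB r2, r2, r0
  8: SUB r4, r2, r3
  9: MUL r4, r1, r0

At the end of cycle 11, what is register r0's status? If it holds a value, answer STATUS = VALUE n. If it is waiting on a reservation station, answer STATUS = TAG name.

STATUS = TAG Mul2

c1: issue ADD r3<-Add1 | r0:9,r1:1,r2:1,r3:Add1,r4:1
c2: issue ADD r2<-Add2 | r0:9,r1:1,r2:Add2,r3:Add1,r4:1
c3: CDB Add1=3; issue MUL r2<-Mul1 | r0:9,r1:1,r2:Mul1,r3:3,r4:1
c4: issue MUL r4<-Mul2 | r0:9,r1:1,r2:Mul1,r3:3,r4:Mul2
c5: CDB Add2=6; stall | r0:9,r1:1,r2:Mul1,r3:3,r4:Mul2
c6: stall | r0:9,r1:1,r2:Mul1,r3:3,r4:Mul2
c7: stall | r0:9,r1:1,r2:Mul1,r3:3,r4:Mul2
c8: CDB Mul2=3; issue MUL r0<-Mul2 | r0:Mul2,r1:1,r2:Mul1,r3:3,r4:3
c9: CDB Mul1=6; issue MUL r3<-Mul1 | r0:Mul2,r1:1,r2:6,r3:Mul1,r4:3
c10: issue ADD r1<-Add1 | r0:Mul2,r1:Add1,r2:6,r3:Mul1,r4:3
c11: issue SUB r2<-Add2 | r0:Mul2,r1:Add1,r2:Add2,r3:Mul1,r4:3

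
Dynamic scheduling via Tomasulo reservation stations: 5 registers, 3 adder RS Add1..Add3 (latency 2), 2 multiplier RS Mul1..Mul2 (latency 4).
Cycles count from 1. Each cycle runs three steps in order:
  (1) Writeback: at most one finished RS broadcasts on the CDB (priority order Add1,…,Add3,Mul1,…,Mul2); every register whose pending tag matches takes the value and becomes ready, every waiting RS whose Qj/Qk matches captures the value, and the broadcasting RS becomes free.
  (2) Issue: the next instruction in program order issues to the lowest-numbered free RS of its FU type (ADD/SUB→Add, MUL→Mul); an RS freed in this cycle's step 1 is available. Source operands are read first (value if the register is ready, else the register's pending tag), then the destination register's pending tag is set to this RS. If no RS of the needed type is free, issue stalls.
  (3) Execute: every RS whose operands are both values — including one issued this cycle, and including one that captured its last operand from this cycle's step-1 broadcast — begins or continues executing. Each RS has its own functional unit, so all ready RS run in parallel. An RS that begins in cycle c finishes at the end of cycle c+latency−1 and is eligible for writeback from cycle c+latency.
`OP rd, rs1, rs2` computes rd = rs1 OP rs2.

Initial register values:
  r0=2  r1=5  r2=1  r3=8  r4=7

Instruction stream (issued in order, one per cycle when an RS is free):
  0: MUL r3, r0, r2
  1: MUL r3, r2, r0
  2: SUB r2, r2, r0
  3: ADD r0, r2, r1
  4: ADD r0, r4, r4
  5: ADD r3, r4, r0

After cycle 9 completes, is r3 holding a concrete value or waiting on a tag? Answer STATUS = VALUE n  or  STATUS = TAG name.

cycle 1: issue MUL r3<-Mul1 // r0:2,r1:5,r2:1,r3:Mul1,r4:7
cycle 2: issue MUL r3<-Mul2 // r0:2,r1:5,r2:1,r3:Mul2,r4:7
cycle 3: issue SUB r2<-Add1 // r0:2,r1:5,r2:Add1,r3:Mul2,r4:7
cycle 4: issue ADD r0<-Add2 // r0:Add2,r1:5,r2:Add1,r3:Mul2,r4:7
cycle 5: CDB Add1=-1; issue ADD r0<-Add1 // r0:Add1,r1:5,r2:-1,r3:Mul2,r4:7
cycle 6: CDB Mul1=2; issue ADD r3<-Add3 // r0:Add1,r1:5,r2:-1,r3:Add3,r4:7
cycle 7: CDB Add1=14 // r0:14,r1:5,r2:-1,r3:Add3,r4:7
cycle 8: CDB Add2=4 // r0:14,r1:5,r2:-1,r3:Add3,r4:7
cycle 9: CDB Add3=21 // r0:14,r1:5,r2:-1,r3:21,r4:7

STATUS = VALUE 21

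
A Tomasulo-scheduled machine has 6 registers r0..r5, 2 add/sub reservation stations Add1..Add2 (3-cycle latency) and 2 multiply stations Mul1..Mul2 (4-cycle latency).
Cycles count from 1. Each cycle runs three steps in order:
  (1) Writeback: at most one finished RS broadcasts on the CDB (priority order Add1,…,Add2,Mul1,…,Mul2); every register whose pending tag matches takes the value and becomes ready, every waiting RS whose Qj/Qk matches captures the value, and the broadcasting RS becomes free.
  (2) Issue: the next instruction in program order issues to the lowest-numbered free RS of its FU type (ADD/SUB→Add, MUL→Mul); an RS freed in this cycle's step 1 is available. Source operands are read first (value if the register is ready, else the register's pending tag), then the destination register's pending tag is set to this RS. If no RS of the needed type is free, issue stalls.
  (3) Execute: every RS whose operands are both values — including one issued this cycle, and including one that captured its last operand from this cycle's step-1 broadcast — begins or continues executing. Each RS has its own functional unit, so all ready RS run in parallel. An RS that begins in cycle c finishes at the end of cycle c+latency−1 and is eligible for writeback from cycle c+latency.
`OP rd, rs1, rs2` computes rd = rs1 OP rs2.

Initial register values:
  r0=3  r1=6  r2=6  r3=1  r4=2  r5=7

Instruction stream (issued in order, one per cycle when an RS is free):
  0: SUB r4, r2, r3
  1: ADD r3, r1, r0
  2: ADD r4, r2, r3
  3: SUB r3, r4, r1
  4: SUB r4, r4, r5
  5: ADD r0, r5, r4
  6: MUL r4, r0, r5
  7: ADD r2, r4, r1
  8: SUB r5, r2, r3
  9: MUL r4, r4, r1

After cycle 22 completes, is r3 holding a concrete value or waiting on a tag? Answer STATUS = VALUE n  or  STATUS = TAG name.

STATUS = VALUE 9

cycle 1: issue SUB r4<-Add1 // r0:3,r1:6,r2:6,r3:1,r4:Add1,r5:7
cycle 2: issue ADD r3<-Add2 // r0:3,r1:6,r2:6,r3:Add2,r4:Add1,r5:7
cycle 3: stall // r0:3,r1:6,r2:6,r3:Add2,r4:Add1,r5:7
cycle 4: CDB Add1=5; issue ADD r4<-Add1 // r0:3,r1:6,r2:6,r3:Add2,r4:Add1,r5:7
cycle 5: CDB Add2=9; issue SUB r3<-Add2 // r0:3,r1:6,r2:6,r3:Add2,r4:Add1,r5:7
cycle 6: stall // r0:3,r1:6,r2:6,r3:Add2,r4:Add1,r5:7
cycle 7: stall // r0:3,r1:6,r2:6,r3:Add2,r4:Add1,r5:7
cycle 8: CDB Add1=15; issue SUB r4<-Add1 // r0:3,r1:6,r2:6,r3:Add2,r4:Add1,r5:7
cycle 9: stall // r0:3,r1:6,r2:6,r3:Add2,r4:Add1,r5:7
cycle 10: stall // r0:3,r1:6,r2:6,r3:Add2,r4:Add1,r5:7
cycle 11: CDB Add1=8; issue ADD r0<-Add1 // r0:Add1,r1:6,r2:6,r3:Add2,r4:8,r5:7
cycle 12: CDB Add2=9; issue MUL r4<-Mul1 // r0:Add1,r1:6,r2:6,r3:9,r4:Mul1,r5:7
cycle 13: issue ADD r2<-Add2 // r0:Add1,r1:6,r2:Add2,r3:9,r4:Mul1,r5:7
cycle 14: CDB Add1=15; issue SUB r5<-Add1 // r0:15,r1:6,r2:Add2,r3:9,r4:Mul1,r5:Add1
cycle 15: issue MUL r4<-Mul2 // r0:15,r1:6,r2:Add2,r3:9,r4:Mul2,r5:Add1
cycle 16: - // r0:15,r1:6,r2:Add2,r3:9,r4:Mul2,r5:Add1
cycle 17: - // r0:15,r1:6,r2:Add2,r3:9,r4:Mul2,r5:Add1
cycle 18: CDB Mul1=105 // r0:15,r1:6,r2:Add2,r3:9,r4:Mul2,r5:Add1
cycle 19: - // r0:15,r1:6,r2:Add2,r3:9,r4:Mul2,r5:Add1
cycle 20: - // r0:15,r1:6,r2:Add2,r3:9,r4:Mul2,r5:Add1
cycle 21: CDB Add2=111 // r0:15,r1:6,r2:111,r3:9,r4:Mul2,r5:Add1
cycle 22: CDB Mul2=630 // r0:15,r1:6,r2:111,r3:9,r4:630,r5:Add1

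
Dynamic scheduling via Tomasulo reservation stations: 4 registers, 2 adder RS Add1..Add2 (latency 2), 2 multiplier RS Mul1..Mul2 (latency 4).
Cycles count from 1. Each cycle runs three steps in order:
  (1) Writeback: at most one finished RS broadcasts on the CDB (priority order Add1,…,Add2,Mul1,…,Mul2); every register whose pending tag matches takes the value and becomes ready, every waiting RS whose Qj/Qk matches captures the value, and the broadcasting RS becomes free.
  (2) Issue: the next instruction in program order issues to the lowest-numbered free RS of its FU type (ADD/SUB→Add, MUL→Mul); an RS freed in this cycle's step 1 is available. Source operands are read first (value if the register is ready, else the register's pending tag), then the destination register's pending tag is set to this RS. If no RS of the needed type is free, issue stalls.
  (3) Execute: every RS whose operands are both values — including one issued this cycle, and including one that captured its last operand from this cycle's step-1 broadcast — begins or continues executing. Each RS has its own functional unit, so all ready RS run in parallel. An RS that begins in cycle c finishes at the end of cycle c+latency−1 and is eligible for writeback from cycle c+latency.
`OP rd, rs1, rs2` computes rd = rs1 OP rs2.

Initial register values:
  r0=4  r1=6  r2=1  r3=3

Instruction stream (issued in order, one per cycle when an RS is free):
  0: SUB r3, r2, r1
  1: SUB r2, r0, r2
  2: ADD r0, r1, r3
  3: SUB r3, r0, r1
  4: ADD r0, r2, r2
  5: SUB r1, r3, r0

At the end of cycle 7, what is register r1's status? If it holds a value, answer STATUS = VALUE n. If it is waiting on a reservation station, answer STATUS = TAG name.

STATUS = TAG Add1

cycle 1: issue SUB r3<-Add1 // r0:4,r1:6,r2:1,r3:Add1
cycle 2: issue SUB r2<-Add2 // r0:4,r1:6,r2:Add2,r3:Add1
cycle 3: CDB Add1=-5; issue ADD r0<-Add1 // r0:Add1,r1:6,r2:Add2,r3:-5
cycle 4: CDB Add2=3; issue SUB r3<-Add2 // r0:Add1,r1:6,r2:3,r3:Add2
cycle 5: CDB Add1=1; issue ADD r0<-Add1 // r0:Add1,r1:6,r2:3,r3:Add2
cycle 6: stall // r0:Add1,r1:6,r2:3,r3:Add2
cycle 7: CDB Add1=6; issue SUB r1<-Add1 // r0:6,r1:Add1,r2:3,r3:Add2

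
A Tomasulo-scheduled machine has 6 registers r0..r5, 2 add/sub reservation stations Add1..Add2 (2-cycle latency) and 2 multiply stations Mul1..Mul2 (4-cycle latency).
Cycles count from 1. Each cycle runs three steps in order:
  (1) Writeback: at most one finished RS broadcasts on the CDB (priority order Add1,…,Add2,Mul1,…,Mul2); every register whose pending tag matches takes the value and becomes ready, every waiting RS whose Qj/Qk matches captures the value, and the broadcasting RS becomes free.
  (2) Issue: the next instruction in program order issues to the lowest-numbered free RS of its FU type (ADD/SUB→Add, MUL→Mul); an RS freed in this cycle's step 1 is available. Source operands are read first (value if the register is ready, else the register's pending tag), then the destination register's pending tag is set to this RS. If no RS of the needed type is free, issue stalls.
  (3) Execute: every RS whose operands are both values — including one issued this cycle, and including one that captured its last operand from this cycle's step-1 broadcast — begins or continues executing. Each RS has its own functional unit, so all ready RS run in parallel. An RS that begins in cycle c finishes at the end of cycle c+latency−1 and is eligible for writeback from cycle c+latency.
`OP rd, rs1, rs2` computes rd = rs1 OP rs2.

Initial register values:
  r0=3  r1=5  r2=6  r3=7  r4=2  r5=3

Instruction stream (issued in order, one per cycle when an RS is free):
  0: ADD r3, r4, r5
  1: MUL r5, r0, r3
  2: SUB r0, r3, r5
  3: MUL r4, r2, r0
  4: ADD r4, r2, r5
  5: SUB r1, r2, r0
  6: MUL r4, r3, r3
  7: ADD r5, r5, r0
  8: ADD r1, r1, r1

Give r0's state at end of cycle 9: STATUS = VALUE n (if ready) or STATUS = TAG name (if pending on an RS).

cycle 1: issue ADD r3<-Add1 // r0:3,r1:5,r2:6,r3:Add1,r4:2,r5:3
cycle 2: issue MUL r5<-Mul1 // r0:3,r1:5,r2:6,r3:Add1,r4:2,r5:Mul1
cycle 3: CDB Add1=5; issue SUB r0<-Add1 // r0:Add1,r1:5,r2:6,r3:5,r4:2,r5:Mul1
cycle 4: issue MUL r4<-Mul2 // r0:Add1,r1:5,r2:6,r3:5,r4:Mul2,r5:Mul1
cycle 5: issue ADD r4<-Add2 // r0:Add1,r1:5,r2:6,r3:5,r4:Add2,r5:Mul1
cycle 6: stall // r0:Add1,r1:5,r2:6,r3:5,r4:Add2,r5:Mul1
cycle 7: CDB Mul1=15; stall // r0:Add1,r1:5,r2:6,r3:5,r4:Add2,r5:15
cycle 8: stall // r0:Add1,r1:5,r2:6,r3:5,r4:Add2,r5:15
cycle 9: CDB Add1=-10; issue SUB r1<-Add1 // r0:-10,r1:Add1,r2:6,r3:5,r4:Add2,r5:15

STATUS = VALUE -10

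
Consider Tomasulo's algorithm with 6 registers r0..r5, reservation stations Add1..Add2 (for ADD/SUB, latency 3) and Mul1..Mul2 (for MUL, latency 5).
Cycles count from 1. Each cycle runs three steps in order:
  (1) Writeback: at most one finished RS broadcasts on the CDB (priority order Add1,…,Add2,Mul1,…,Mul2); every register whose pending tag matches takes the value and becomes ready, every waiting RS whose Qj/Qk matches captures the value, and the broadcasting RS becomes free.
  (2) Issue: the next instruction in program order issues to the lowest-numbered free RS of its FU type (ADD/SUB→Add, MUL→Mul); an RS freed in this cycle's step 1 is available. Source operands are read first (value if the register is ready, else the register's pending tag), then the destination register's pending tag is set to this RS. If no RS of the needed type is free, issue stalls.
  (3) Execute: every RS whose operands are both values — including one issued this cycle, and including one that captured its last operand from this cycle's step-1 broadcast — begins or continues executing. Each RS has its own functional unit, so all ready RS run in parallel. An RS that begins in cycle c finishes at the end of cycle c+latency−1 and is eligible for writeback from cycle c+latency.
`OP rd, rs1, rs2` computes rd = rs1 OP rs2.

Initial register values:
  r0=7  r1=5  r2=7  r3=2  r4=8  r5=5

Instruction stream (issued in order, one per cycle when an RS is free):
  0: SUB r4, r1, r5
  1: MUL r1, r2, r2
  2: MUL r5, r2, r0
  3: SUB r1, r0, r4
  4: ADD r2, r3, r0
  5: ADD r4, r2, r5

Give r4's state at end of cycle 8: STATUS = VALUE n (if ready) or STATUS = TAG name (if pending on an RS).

STATUS = TAG Add1

cycle 1: issue SUB r4<-Add1 // r0:7,r1:5,r2:7,r3:2,r4:Add1,r5:5
cycle 2: issue MUL r1<-Mul1 // r0:7,r1:Mul1,r2:7,r3:2,r4:Add1,r5:5
cycle 3: issue MUL r5<-Mul2 // r0:7,r1:Mul1,r2:7,r3:2,r4:Add1,r5:Mul2
cycle 4: CDB Add1=0; issue SUB r1<-Add1 // r0:7,r1:Add1,r2:7,r3:2,r4:0,r5:Mul2
cycle 5: issue ADD r2<-Add2 // r0:7,r1:Add1,r2:Add2,r3:2,r4:0,r5:Mul2
cycle 6: stall // r0:7,r1:Add1,r2:Add2,r3:2,r4:0,r5:Mul2
cycle 7: CDB Add1=7; issue ADD r4<-Add1 // r0:7,r1:7,r2:Add2,r3:2,r4:Add1,r5:Mul2
cycle 8: CDB Add2=9 // r0:7,r1:7,r2:9,r3:2,r4:Add1,r5:Mul2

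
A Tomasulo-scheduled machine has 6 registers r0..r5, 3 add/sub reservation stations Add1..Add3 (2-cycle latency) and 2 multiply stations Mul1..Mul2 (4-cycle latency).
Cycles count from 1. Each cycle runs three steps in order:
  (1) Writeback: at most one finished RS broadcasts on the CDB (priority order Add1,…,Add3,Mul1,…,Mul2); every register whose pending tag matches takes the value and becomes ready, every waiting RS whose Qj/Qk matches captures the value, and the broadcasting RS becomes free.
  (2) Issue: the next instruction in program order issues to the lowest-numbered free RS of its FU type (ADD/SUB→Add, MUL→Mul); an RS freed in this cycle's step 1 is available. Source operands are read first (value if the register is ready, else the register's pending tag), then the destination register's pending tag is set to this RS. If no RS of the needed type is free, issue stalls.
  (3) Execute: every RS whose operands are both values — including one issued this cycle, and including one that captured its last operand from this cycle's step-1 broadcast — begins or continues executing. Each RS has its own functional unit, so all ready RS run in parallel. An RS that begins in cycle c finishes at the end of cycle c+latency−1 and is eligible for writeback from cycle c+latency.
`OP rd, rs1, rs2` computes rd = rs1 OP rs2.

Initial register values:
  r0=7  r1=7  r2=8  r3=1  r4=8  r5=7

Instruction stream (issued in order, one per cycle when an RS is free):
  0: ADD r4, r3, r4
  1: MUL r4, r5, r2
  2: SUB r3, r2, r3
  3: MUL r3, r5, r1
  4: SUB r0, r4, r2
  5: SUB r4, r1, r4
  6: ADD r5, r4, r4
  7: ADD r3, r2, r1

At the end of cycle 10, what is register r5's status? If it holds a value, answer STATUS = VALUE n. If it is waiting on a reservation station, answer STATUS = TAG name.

STATUS = TAG Add3

  c1: issue ADD r4<-Add1  regs: r0:7,r1:7,r2:8,r3:1,r4:Add1,r5:7
  c2: issue MUL r4<-Mul1  regs: r0:7,r1:7,r2:8,r3:1,r4:Mul1,r5:7
  c3: CDB Add1=9; issue SUB r3<-Add1  regs: r0:7,r1:7,r2:8,r3:Add1,r4:Mul1,r5:7
  c4: issue MUL r3<-Mul2  regs: r0:7,r1:7,r2:8,r3:Mul2,r4:Mul1,r5:7
  c5: CDB Add1=7; issue SUB r0<-Add1  regs: r0:Add1,r1:7,r2:8,r3:Mul2,r4:Mul1,r5:7
  c6: CDB Mul1=56; issue SUB r4<-Add2  regs: r0:Add1,r1:7,r2:8,r3:Mul2,r4:Add2,r5:7
  c7: issue ADD r5<-Add3  regs: r0:Add1,r1:7,r2:8,r3:Mul2,r4:Add2,r5:Add3
  c8: CDB Add1=48; issue ADD r3<-Add1  regs: r0:48,r1:7,r2:8,r3:Add1,r4:Add2,r5:Add3
  c9: CDB Add2=-49  regs: r0:48,r1:7,r2:8,r3:Add1,r4:-49,r5:Add3
  c10: CDB Add1=15  regs: r0:48,r1:7,r2:8,r3:15,r4:-49,r5:Add3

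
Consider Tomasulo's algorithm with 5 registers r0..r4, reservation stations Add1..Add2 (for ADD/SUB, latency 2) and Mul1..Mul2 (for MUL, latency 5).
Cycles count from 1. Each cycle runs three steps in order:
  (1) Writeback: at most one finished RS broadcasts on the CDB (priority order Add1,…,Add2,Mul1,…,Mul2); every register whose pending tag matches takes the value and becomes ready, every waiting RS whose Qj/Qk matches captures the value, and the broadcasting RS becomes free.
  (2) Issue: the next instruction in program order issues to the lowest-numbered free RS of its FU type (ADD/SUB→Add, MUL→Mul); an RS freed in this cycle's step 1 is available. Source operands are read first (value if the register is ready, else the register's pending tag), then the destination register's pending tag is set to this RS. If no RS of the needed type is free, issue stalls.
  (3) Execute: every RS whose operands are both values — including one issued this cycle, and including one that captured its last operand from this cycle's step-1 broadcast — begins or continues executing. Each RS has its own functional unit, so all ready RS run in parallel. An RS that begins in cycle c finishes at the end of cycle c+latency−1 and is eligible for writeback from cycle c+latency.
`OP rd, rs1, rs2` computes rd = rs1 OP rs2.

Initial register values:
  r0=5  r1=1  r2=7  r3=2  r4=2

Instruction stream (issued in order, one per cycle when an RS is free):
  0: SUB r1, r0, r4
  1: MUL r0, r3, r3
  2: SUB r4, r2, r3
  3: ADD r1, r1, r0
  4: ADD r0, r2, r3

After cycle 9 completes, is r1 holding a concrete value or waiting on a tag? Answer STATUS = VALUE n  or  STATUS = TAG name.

cycle 1: issue SUB r1<-Add1 // r0:5,r1:Add1,r2:7,r3:2,r4:2
cycle 2: issue MUL r0<-Mul1 // r0:Mul1,r1:Add1,r2:7,r3:2,r4:2
cycle 3: CDB Add1=3; issue SUB r4<-Add1 // r0:Mul1,r1:3,r2:7,r3:2,r4:Add1
cycle 4: issue ADD r1<-Add2 // r0:Mul1,r1:Add2,r2:7,r3:2,r4:Add1
cycle 5: CDB Add1=5; issue ADD r0<-Add1 // r0:Add1,r1:Add2,r2:7,r3:2,r4:5
cycle 6: - // r0:Add1,r1:Add2,r2:7,r3:2,r4:5
cycle 7: CDB Add1=9 // r0:9,r1:Add2,r2:7,r3:2,r4:5
cycle 8: CDB Mul1=4 // r0:9,r1:Add2,r2:7,r3:2,r4:5
cycle 9: - // r0:9,r1:Add2,r2:7,r3:2,r4:5

STATUS = TAG Add2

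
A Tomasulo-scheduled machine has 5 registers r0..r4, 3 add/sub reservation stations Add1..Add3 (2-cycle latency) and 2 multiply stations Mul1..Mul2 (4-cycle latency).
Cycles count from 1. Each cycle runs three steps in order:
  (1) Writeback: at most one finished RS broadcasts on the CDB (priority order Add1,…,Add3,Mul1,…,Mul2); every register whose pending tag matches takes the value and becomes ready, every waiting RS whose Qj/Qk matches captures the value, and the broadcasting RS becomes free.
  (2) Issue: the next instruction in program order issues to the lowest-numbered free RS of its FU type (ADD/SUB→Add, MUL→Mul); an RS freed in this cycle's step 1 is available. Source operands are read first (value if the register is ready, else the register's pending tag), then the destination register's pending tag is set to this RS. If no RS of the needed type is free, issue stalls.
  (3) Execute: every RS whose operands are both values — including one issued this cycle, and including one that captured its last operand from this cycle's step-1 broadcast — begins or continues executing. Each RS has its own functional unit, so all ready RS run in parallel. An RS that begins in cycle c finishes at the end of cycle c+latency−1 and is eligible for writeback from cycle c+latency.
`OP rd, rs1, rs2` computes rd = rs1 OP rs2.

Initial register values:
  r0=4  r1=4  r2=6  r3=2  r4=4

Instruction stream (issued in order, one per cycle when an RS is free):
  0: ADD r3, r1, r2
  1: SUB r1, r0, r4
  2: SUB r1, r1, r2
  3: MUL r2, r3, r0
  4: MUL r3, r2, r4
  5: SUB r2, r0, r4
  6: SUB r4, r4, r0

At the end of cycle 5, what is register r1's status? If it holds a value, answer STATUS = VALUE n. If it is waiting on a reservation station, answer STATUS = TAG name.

STATUS = TAG Add1

c1: issue ADD r3<-Add1 | r0:4,r1:4,r2:6,r3:Add1,r4:4
c2: issue SUB r1<-Add2 | r0:4,r1:Add2,r2:6,r3:Add1,r4:4
c3: CDB Add1=10; issue SUB r1<-Add1 | r0:4,r1:Add1,r2:6,r3:10,r4:4
c4: CDB Add2=0; issue MUL r2<-Mul1 | r0:4,r1:Add1,r2:Mul1,r3:10,r4:4
c5: issue MUL r3<-Mul2 | r0:4,r1:Add1,r2:Mul1,r3:Mul2,r4:4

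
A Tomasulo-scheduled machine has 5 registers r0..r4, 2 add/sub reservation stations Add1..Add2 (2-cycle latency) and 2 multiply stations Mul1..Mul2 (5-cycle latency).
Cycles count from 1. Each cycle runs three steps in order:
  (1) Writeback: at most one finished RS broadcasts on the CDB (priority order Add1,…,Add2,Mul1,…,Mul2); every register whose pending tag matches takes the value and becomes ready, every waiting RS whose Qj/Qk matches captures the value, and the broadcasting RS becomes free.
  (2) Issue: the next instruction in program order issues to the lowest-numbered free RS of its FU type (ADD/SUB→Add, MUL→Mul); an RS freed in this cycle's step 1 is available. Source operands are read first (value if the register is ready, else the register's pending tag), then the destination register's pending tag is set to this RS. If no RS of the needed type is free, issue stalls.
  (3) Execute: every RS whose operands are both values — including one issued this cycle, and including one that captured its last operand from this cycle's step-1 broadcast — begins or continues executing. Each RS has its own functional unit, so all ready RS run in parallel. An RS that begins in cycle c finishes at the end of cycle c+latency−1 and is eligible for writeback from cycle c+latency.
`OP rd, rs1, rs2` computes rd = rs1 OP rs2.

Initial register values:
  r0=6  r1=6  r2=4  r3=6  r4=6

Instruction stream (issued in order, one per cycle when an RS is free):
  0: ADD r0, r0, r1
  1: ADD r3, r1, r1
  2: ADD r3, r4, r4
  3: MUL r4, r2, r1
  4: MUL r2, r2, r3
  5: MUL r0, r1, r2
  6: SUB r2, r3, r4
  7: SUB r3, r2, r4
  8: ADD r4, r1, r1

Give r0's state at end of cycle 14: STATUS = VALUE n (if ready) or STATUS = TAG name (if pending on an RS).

STATUS = TAG Mul1

cycle 1: issue ADD r0<-Add1 // r0:Add1,r1:6,r2:4,r3:6,r4:6
cycle 2: issue ADD r3<-Add2 // r0:Add1,r1:6,r2:4,r3:Add2,r4:6
cycle 3: CDB Add1=12; issue ADD r3<-Add1 // r0:12,r1:6,r2:4,r3:Add1,r4:6
cycle 4: CDB Add2=12; issue MUL r4<-Mul1 // r0:12,r1:6,r2:4,r3:Add1,r4:Mul1
cycle 5: CDB Add1=12; issue MUL r2<-Mul2 // r0:12,r1:6,r2:Mul2,r3:12,r4:Mul1
cycle 6: stall // r0:12,r1:6,r2:Mul2,r3:12,r4:Mul1
cycle 7: stall // r0:12,r1:6,r2:Mul2,r3:12,r4:Mul1
cycle 8: stall // r0:12,r1:6,r2:Mul2,r3:12,r4:Mul1
cycle 9: CDB Mul1=24; issue MUL r0<-Mul1 // r0:Mul1,r1:6,r2:Mul2,r3:12,r4:24
cycle 10: CDB Mul2=48; issue SUB r2<-Add1 // r0:Mul1,r1:6,r2:Add1,r3:12,r4:24
cycle 11: issue SUB r3<-Add2 // r0:Mul1,r1:6,r2:Add1,r3:Add2,r4:24
cycle 12: CDB Add1=-12; issue ADD r4<-Add1 // r0:Mul1,r1:6,r2:-12,r3:Add2,r4:Add1
cycle 13: - // r0:Mul1,r1:6,r2:-12,r3:Add2,r4:Add1
cycle 14: CDB Add1=12 // r0:Mul1,r1:6,r2:-12,r3:Add2,r4:12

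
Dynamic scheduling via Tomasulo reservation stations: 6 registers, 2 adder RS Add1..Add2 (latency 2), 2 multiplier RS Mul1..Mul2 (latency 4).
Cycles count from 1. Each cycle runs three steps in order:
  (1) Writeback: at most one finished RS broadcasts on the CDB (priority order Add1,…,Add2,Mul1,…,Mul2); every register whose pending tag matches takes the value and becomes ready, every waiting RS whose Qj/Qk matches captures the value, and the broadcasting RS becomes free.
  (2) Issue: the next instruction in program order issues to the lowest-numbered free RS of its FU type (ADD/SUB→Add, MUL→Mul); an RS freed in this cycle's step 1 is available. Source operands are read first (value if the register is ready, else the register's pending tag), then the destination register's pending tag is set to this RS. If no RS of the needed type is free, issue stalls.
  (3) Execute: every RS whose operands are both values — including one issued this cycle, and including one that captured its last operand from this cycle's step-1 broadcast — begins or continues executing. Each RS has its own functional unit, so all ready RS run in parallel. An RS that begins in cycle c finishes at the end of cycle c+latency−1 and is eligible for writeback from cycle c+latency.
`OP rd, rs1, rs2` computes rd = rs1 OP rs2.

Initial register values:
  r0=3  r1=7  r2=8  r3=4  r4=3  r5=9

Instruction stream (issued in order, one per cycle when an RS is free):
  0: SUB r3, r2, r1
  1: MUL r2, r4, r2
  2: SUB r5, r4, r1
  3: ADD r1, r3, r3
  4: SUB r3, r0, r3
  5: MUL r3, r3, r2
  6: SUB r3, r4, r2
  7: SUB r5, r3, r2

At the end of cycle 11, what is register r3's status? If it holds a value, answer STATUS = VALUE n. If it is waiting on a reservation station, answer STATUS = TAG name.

STATUS = VALUE -21

cycle 1: issue SUB r3<-Add1 // r0:3,r1:7,r2:8,r3:Add1,r4:3,r5:9
cycle 2: issue MUL r2<-Mul1 // r0:3,r1:7,r2:Mul1,r3:Add1,r4:3,r5:9
cycle 3: CDB Add1=1; issue SUB r5<-Add1 // r0:3,r1:7,r2:Mul1,r3:1,r4:3,r5:Add1
cycle 4: issue ADD r1<-Add2 // r0:3,r1:Add2,r2:Mul1,r3:1,r4:3,r5:Add1
cycle 5: CDB Add1=-4; issue SUB r3<-Add1 // r0:3,r1:Add2,r2:Mul1,r3:Add1,r4:3,r5:-4
cycle 6: CDB Add2=2; issue MUL r3<-Mul2 // r0:3,r1:2,r2:Mul1,r3:Mul2,r4:3,r5:-4
cycle 7: CDB Add1=2; issue SUB r3<-Add1 // r0:3,r1:2,r2:Mul1,r3:Add1,r4:3,r5:-4
cycle 8: CDB Mul1=24; issue SUB r5<-Add2 // r0:3,r1:2,r2:24,r3:Add1,r4:3,r5:Add2
cycle 9: - // r0:3,r1:2,r2:24,r3:Add1,r4:3,r5:Add2
cycle 10: CDB Add1=-21 // r0:3,r1:2,r2:24,r3:-21,r4:3,r5:Add2
cycle 11: - // r0:3,r1:2,r2:24,r3:-21,r4:3,r5:Add2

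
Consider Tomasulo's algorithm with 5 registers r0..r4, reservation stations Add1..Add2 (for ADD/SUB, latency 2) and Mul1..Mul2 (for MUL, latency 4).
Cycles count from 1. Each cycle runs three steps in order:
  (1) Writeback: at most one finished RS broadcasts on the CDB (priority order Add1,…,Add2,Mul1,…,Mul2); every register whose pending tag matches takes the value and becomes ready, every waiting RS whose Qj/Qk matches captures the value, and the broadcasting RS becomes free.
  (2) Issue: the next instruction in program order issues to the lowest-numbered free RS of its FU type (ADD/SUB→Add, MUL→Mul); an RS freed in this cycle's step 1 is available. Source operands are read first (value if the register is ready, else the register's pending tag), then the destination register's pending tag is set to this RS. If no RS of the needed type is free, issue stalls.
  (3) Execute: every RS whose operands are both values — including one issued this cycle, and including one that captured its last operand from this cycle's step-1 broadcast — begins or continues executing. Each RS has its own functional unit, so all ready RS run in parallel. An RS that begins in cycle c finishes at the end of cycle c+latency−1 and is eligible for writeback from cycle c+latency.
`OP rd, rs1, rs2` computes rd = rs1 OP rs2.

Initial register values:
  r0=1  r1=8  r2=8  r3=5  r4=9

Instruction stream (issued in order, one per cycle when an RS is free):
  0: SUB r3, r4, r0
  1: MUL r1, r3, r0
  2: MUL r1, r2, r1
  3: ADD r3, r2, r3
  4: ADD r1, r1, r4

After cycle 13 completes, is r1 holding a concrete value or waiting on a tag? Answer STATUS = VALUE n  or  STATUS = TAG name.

STATUS = VALUE 73

c1: issue SUB r3<-Add1 | r0:1,r1:8,r2:8,r3:Add1,r4:9
c2: issue MUL r1<-Mul1 | r0:1,r1:Mul1,r2:8,r3:Add1,r4:9
c3: CDB Add1=8; issue MUL r1<-Mul2 | r0:1,r1:Mul2,r2:8,r3:8,r4:9
c4: issue ADD r3<-Add1 | r0:1,r1:Mul2,r2:8,r3:Add1,r4:9
c5: issue ADD r1<-Add2 | r0:1,r1:Add2,r2:8,r3:Add1,r4:9
c6: CDB Add1=16 | r0:1,r1:Add2,r2:8,r3:16,r4:9
c7: CDB Mul1=8 | r0:1,r1:Add2,r2:8,r3:16,r4:9
c8: - | r0:1,r1:Add2,r2:8,r3:16,r4:9
c9: - | r0:1,r1:Add2,r2:8,r3:16,r4:9
c10: - | r0:1,r1:Add2,r2:8,r3:16,r4:9
c11: CDB Mul2=64 | r0:1,r1:Add2,r2:8,r3:16,r4:9
c12: - | r0:1,r1:Add2,r2:8,r3:16,r4:9
c13: CDB Add2=73 | r0:1,r1:73,r2:8,r3:16,r4:9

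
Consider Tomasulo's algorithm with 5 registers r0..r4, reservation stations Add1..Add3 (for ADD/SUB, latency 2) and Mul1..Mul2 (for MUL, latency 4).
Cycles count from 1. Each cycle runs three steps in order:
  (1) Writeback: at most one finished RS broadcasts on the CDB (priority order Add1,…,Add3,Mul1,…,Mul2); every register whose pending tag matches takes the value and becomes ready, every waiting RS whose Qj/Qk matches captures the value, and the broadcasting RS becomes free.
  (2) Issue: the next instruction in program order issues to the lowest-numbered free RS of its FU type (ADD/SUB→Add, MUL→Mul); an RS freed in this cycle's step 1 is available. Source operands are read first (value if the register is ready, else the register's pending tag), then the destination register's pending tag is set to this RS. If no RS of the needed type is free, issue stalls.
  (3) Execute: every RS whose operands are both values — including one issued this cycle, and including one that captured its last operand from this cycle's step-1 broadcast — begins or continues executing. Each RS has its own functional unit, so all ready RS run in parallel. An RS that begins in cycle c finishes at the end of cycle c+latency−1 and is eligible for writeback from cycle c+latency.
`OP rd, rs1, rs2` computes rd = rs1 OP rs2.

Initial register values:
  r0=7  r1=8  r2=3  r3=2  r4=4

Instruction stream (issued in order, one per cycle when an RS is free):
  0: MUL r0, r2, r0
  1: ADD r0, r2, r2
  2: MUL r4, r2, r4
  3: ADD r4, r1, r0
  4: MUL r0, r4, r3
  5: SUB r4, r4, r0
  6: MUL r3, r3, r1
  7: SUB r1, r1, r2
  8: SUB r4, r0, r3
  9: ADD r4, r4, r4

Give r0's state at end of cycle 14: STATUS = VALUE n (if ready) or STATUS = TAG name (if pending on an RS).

STATUS = VALUE 28

  c1: issue MUL r0<-Mul1  regs: r0:Mul1,r1:8,r2:3,r3:2,r4:4
  c2: issue ADD r0<-Add1  regs: r0:Add1,r1:8,r2:3,r3:2,r4:4
  c3: issue MUL r4<-Mul2  regs: r0:Add1,r1:8,r2:3,r3:2,r4:Mul2
  c4: CDB Add1=6; issue ADD r4<-Add1  regs: r0:6,r1:8,r2:3,r3:2,r4:Add1
  c5: CDB Mul1=21; issue MUL r0<-Mul1  regs: r0:Mul1,r1:8,r2:3,r3:2,r4:Add1
  c6: CDB Add1=14; issue SUB r4<-Add1  regs: r0:Mul1,r1:8,r2:3,r3:2,r4:Add1
  c7: CDB Mul2=12; issue MUL r3<-Mul2  regs: r0:Mul1,r1:8,r2:3,r3:Mul2,r4:Add1
  c8: issue SUB r1<-Add2  regs: r0:Mul1,r1:Add2,r2:3,r3:Mul2,r4:Add1
  c9: issue SUB r4<-Add3  regs: r0:Mul1,r1:Add2,r2:3,r3:Mul2,r4:Add3
  c10: CDB Add2=5; issue ADD r4<-Add2  regs: r0:Mul1,r1:5,r2:3,r3:Mul2,r4:Add2
  c11: CDB Mul1=28  regs: r0:28,r1:5,r2:3,r3:Mul2,r4:Add2
  c12: CDB Mul2=16  regs: r0:28,r1:5,r2:3,r3:16,r4:Add2
  c13: CDB Add1=-14  regs: r0:28,r1:5,r2:3,r3:16,r4:Add2
  c14: CDB Add3=12  regs: r0:28,r1:5,r2:3,r3:16,r4:Add2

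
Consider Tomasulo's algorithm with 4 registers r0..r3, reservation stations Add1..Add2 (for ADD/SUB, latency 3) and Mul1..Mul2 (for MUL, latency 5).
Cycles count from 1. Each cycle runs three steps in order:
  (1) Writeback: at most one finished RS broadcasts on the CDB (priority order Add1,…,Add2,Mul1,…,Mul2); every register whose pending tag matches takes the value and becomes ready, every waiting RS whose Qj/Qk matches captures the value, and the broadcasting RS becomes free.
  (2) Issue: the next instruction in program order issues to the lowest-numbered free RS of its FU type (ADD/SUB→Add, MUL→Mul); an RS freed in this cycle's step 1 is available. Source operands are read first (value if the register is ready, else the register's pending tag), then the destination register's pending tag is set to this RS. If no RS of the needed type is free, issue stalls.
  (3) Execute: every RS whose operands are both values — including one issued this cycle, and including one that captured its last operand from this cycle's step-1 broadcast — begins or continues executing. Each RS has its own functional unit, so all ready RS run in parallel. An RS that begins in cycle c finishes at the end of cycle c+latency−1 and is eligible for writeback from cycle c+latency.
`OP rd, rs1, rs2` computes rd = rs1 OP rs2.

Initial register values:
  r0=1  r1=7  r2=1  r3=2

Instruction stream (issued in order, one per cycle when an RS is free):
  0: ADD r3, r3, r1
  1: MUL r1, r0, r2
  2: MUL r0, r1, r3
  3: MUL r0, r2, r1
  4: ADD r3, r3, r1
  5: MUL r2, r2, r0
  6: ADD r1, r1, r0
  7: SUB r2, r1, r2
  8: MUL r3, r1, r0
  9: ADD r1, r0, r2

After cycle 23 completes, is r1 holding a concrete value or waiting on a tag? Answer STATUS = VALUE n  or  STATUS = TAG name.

STATUS = VALUE 2

cycle 1: issue ADD r3<-Add1 // r0:1,r1:7,r2:1,r3:Add1
cycle 2: issue MUL r1<-Mul1 // r0:1,r1:Mul1,r2:1,r3:Add1
cycle 3: issue MUL r0<-Mul2 // r0:Mul2,r1:Mul1,r2:1,r3:Add1
cycle 4: CDB Add1=9; stall // r0:Mul2,r1:Mul1,r2:1,r3:9
cycle 5: stall // r0:Mul2,r1:Mul1,r2:1,r3:9
cycle 6: stall // r0:Mul2,r1:Mul1,r2:1,r3:9
cycle 7: CDB Mul1=1; issue MUL r0<-Mul1 // r0:Mul1,r1:1,r2:1,r3:9
cycle 8: issue ADD r3<-Add1 // r0:Mul1,r1:1,r2:1,r3:Add1
cycle 9: stall // r0:Mul1,r1:1,r2:1,r3:Add1
cycle 10: stall // r0:Mul1,r1:1,r2:1,r3:Add1
cycle 11: CDB Add1=10; stall // r0:Mul1,r1:1,r2:1,r3:10
cycle 12: CDB Mul1=1; issue MUL r2<-Mul1 // r0:1,r1:1,r2:Mul1,r3:10
cycle 13: CDB Mul2=9; issue ADD r1<-Add1 // r0:1,r1:Add1,r2:Mul1,r3:10
cycle 14: issue SUB r2<-Add2 // r0:1,r1:Add1,r2:Add2,r3:10
cycle 15: issue MUL r3<-Mul2 // r0:1,r1:Add1,r2:Add2,r3:Mul2
cycle 16: CDB Add1=2; issue ADD r1<-Add1 // r0:1,r1:Add1,r2:Add2,r3:Mul2
cycle 17: CDB Mul1=1 // r0:1,r1:Add1,r2:Add2,r3:Mul2
cycle 18: - // r0:1,r1:Add1,r2:Add2,r3:Mul2
cycle 19: - // r0:1,r1:Add1,r2:Add2,r3:Mul2
cycle 20: CDB Add2=1 // r0:1,r1:Add1,r2:1,r3:Mul2
cycle 21: CDB Mul2=2 // r0:1,r1:Add1,r2:1,r3:2
cycle 22: - // r0:1,r1:Add1,r2:1,r3:2
cycle 23: CDB Add1=2 // r0:1,r1:2,r2:1,r3:2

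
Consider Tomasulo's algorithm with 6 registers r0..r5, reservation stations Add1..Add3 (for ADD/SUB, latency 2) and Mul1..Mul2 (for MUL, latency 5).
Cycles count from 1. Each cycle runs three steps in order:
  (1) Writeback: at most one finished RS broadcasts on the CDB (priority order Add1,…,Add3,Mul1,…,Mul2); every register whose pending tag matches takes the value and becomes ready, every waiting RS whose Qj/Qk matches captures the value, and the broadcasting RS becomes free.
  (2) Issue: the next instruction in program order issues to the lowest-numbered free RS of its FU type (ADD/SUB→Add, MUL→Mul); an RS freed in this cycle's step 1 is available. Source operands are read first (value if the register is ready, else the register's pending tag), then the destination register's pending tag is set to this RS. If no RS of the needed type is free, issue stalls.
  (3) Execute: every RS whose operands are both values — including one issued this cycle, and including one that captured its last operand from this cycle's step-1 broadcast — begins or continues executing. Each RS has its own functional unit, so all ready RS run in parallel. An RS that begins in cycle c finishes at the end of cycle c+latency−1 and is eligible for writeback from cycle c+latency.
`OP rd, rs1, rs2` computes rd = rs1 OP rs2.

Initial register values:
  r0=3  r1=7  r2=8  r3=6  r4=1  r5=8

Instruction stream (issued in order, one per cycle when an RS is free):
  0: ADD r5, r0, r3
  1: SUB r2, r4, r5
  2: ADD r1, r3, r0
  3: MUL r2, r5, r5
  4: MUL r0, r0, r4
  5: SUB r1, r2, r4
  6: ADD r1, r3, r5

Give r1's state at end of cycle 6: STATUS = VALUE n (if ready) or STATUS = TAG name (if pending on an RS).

STATUS = TAG Add1

cycle 1: issue ADD r5<-Add1 // r0:3,r1:7,r2:8,r3:6,r4:1,r5:Add1
cycle 2: issue SUB r2<-Add2 // r0:3,r1:7,r2:Add2,r3:6,r4:1,r5:Add1
cycle 3: CDB Add1=9; issue ADD r1<-Add1 // r0:3,r1:Add1,r2:Add2,r3:6,r4:1,r5:9
cycle 4: issue MUL r2<-Mul1 // r0:3,r1:Add1,r2:Mul1,r3:6,r4:1,r5:9
cycle 5: CDB Add1=9; issue MUL r0<-Mul2 // r0:Mul2,r1:9,r2:Mul1,r3:6,r4:1,r5:9
cycle 6: CDB Add2=-8; issue SUB r1<-Add1 // r0:Mul2,r1:Add1,r2:Mul1,r3:6,r4:1,r5:9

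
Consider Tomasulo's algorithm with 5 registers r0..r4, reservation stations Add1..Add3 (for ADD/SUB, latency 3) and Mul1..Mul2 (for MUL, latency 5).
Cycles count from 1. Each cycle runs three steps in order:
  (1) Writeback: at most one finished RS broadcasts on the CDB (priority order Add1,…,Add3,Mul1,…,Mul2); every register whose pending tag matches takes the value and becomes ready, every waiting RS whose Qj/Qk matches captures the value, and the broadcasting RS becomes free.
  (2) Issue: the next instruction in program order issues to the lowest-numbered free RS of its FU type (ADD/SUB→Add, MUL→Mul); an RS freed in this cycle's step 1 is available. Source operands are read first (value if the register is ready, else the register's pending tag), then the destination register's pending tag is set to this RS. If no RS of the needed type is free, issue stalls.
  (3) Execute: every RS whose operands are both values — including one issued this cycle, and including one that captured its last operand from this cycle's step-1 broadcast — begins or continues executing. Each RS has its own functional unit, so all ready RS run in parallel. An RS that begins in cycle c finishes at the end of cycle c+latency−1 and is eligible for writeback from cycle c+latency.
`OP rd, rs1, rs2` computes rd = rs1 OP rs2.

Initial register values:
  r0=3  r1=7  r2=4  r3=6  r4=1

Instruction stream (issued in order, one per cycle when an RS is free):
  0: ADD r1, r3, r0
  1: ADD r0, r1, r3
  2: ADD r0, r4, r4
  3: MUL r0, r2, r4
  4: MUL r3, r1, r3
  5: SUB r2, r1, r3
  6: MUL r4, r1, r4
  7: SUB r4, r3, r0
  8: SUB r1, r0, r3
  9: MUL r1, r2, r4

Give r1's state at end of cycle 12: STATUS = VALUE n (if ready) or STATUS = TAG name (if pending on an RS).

  c1: issue ADD r1<-Add1  regs: r0:3,r1:Add1,r2:4,r3:6,r4:1
  c2: issue ADD r0<-Add2  regs: r0:Add2,r1:Add1,r2:4,r3:6,r4:1
  c3: issue ADD r0<-Add3  regs: r0:Add3,r1:Add1,r2:4,r3:6,r4:1
  c4: CDB Add1=9; issue MUL r0<-Mul1  regs: r0:Mul1,r1:9,r2:4,r3:6,r4:1
  c5: issue MUL r3<-Mul2  regs: r0:Mul1,r1:9,r2:4,r3:Mul2,r4:1
  c6: CDB Add3=2; issue SUB r2<-Add1  regs: r0:Mul1,r1:9,r2:Add1,r3:Mul2,r4:1
  c7: CDB Add2=15; stall  regs: r0:Mul1,r1:9,r2:Add1,r3:Mul2,r4:1
  c8: stall  regs: r0:Mul1,r1:9,r2:Add1,r3:Mul2,r4:1
  c9: CDB Mul1=4; issue MUL r4<-Mul1  regs: r0:4,r1:9,r2:Add1,r3:Mul2,r4:Mul1
  c10: CDB Mul2=54; issue SUB r4<-Add2  regs: r0:4,r1:9,r2:Add1,r3:54,r4:Add2
  c11: issue SUB r1<-Add3  regs: r0:4,r1:Add3,r2:Add1,r3:54,r4:Add2
  c12: issue MUL r1<-Mul2  regs: r0:4,r1:Mul2,r2:Add1,r3:54,r4:Add2

STATUS = TAG Mul2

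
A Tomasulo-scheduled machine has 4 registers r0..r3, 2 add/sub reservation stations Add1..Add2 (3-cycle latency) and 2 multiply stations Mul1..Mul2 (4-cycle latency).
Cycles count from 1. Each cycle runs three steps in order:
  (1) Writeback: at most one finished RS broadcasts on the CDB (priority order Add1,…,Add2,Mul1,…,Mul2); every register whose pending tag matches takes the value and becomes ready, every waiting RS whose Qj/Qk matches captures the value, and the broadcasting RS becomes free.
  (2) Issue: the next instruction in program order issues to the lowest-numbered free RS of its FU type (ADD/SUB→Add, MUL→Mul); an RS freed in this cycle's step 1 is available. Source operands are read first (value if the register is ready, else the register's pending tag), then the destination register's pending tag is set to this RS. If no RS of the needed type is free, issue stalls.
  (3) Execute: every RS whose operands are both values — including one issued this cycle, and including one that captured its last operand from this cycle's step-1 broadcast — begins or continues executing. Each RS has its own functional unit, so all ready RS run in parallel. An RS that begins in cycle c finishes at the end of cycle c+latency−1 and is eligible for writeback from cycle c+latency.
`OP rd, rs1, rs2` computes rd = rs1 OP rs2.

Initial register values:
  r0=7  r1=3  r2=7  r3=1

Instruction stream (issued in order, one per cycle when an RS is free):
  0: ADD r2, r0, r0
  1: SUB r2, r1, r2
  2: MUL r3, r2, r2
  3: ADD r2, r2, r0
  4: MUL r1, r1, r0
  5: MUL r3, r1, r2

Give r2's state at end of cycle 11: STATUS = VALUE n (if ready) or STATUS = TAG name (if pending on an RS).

cycle 1: issue ADD r2<-Add1 // r0:7,r1:3,r2:Add1,r3:1
cycle 2: issue SUB r2<-Add2 // r0:7,r1:3,r2:Add2,r3:1
cycle 3: issue MUL r3<-Mul1 // r0:7,r1:3,r2:Add2,r3:Mul1
cycle 4: CDB Add1=14; issue ADD r2<-Add1 // r0:7,r1:3,r2:Add1,r3:Mul1
cycle 5: issue MUL r1<-Mul2 // r0:7,r1:Mul2,r2:Add1,r3:Mul1
cycle 6: stall // r0:7,r1:Mul2,r2:Add1,r3:Mul1
cycle 7: CDB Add2=-11; stall // r0:7,r1:Mul2,r2:Add1,r3:Mul1
cycle 8: stall // r0:7,r1:Mul2,r2:Add1,r3:Mul1
cycle 9: CDB Mul2=21; issue MUL r3<-Mul2 // r0:7,r1:21,r2:Add1,r3:Mul2
cycle 10: CDB Add1=-4 // r0:7,r1:21,r2:-4,r3:Mul2
cycle 11: CDB Mul1=121 // r0:7,r1:21,r2:-4,r3:Mul2

STATUS = VALUE -4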